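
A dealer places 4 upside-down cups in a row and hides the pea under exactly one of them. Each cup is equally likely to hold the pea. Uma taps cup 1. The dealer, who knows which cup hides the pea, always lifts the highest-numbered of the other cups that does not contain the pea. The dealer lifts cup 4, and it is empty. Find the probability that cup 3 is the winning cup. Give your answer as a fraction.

1/3

Apply Bayes' rule, conditioning on where the pea actually is.
If it is under any of cups 1, 2, and 3 (prior 1/4 each): cup 4 is the highest-numbered option available, probability 1; weight (1/4)·1 = 1/4 each.
If it is under cup 4 (prior 1/4): the dealer opened cup 4, so this case is ruled out; weight (1/4)·0 = 0.
The weights sum to 3/4.
So P(the pea under cup 3 | the dealer opened cup 4) = (1/4) / (3/4) = 1/3.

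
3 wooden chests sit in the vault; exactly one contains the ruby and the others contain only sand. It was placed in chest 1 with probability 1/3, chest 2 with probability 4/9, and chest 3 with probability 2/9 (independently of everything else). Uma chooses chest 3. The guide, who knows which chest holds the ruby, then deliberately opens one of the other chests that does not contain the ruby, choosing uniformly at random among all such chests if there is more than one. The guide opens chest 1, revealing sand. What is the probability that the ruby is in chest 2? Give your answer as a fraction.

Apply Bayes' rule, conditioning on where the ruby actually is.
If it is in chest 1 (prior 1/3): the guide opened chest 1, so this case is ruled out; weight (1/3)·0 = 0.
If it is in chest 2 (prior 4/9): the guide has no choice, probability 1; weight (4/9)·1 = 4/9.
If it is in chest 3 (prior 2/9): the guide has 2 equally likely choices, so probability 1/2; weight (2/9)·(1/2) = 1/9.
The weights sum to 5/9.
So P(the ruby in chest 2 | the guide opened chest 1) = (4/9) / (5/9) = 4/5.

4/5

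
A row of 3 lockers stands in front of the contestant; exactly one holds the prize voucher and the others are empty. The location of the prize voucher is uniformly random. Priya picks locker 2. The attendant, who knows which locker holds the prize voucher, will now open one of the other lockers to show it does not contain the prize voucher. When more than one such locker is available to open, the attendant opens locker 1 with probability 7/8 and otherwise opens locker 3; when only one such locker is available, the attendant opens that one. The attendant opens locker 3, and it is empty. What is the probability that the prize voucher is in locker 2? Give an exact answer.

1/9

Condition on the true location of the prize voucher.
If it is in locker 1 (prior 1/3): only locker 3 is available, probability 1; weight (1/3)·1 = 1/3.
If it is in locker 2 (prior 1/3): locker 1 is available but not opened, probability 1/8; weight (1/3)·(1/8) = 1/24.
If it is in locker 3 (prior 1/3): the attendant opened locker 3, so this case is ruled out; weight (1/3)·0 = 0.
The weights sum to 3/8.
So P(the prize voucher in locker 2 | the attendant opened locker 3) = (1/24) / (3/8) = 1/9.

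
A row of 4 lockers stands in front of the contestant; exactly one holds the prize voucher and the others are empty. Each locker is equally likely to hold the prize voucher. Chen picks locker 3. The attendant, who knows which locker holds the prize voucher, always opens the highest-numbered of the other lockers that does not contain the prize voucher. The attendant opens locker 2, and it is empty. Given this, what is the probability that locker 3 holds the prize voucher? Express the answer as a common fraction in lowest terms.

Apply Bayes' rule, conditioning on where the prize voucher actually is.
If it is in either of lockers 1 and 3 (prior 1/4 each): the attendant would have opened locker 4 instead, probability 0; weight (1/4)·0 = 0 each.
If it is in locker 2 (prior 1/4): the attendant opened locker 2, so this case is ruled out; weight (1/4)·0 = 0.
If it is in locker 4 (prior 1/4): locker 2 is the highest-numbered option available, probability 1; weight (1/4)·1 = 1/4.
The weights sum to 1/4.
So P(the prize voucher in locker 3 | the attendant opened locker 2) = 0 / (1/4) = 0.

0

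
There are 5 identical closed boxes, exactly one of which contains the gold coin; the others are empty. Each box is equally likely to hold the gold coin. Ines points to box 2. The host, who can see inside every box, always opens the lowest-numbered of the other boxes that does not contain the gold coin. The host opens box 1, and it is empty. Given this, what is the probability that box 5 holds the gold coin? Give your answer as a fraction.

Condition on the true location of the gold coin.
If it is in box 1 (prior 1/5): the host opened box 1, so this case is ruled out; weight (1/5)·0 = 0.
If it is in any of boxes 2, 3, 4, and 5 (prior 1/5 each): box 1 is the lowest-numbered option available, probability 1; weight (1/5)·1 = 1/5 each.
The weights sum to 4/5.
So P(the gold coin in box 5 | the host opened box 1) = (1/5) / (4/5) = 1/4.

1/4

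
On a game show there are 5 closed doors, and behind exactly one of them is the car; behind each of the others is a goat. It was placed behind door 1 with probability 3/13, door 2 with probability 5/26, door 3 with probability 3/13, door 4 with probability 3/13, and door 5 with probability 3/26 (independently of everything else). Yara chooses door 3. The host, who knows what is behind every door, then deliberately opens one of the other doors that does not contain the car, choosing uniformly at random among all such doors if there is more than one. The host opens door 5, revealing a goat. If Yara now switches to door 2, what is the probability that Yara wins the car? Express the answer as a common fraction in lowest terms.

Consider each possible location of the car in turn.
If it is behind either of doors 1 and 4 (prior 3/13 each): the host has 3 equally likely choices, so probability 1/3; weight (3/13)·(1/3) = 1/13 each.
If it is behind door 2 (prior 5/26): the host has 3 equally likely choices, so probability 1/3; weight (5/26)·(1/3) = 5/78.
If it is behind door 3 (prior 3/13): the host has 4 equally likely choices, so probability 1/4; weight (3/13)·(1/4) = 3/52.
If it is behind door 5 (prior 3/26): the host opened door 5, so this case is ruled out; weight (3/26)·0 = 0.
The weights sum to 43/156.
So P(the car behind door 2 | the host opened door 5) = (5/78) / (43/156) = 10/43.

10/43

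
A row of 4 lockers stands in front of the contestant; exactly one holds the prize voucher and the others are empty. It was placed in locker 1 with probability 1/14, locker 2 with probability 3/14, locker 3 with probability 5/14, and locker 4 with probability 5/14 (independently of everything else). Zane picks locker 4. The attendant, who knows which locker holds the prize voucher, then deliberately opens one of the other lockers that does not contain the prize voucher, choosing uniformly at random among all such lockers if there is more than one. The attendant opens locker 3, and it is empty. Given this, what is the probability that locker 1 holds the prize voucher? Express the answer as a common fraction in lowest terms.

Consider each possible location of the prize voucher in turn.
If it is in locker 1 (prior 1/14): the attendant has 2 equally likely choices, so probability 1/2; weight (1/14)·(1/2) = 1/28.
If it is in locker 2 (prior 3/14): the attendant has 2 equally likely choices, so probability 1/2; weight (3/14)·(1/2) = 3/28.
If it is in locker 3 (prior 5/14): the attendant opened locker 3, so this case is ruled out; weight (5/14)·0 = 0.
If it is in locker 4 (prior 5/14): the attendant has 3 equally likely choices, so probability 1/3; weight (5/14)·(1/3) = 5/42.
The weights sum to 11/42.
So P(the prize voucher in locker 1 | the attendant opened locker 3) = (1/28) / (11/42) = 3/22.

3/22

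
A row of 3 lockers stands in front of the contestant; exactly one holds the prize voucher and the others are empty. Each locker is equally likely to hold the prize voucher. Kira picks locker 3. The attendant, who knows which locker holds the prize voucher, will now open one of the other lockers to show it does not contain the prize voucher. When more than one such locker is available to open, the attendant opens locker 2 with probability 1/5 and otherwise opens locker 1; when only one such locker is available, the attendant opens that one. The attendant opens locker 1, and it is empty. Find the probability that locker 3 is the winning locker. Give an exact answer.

4/9

Condition on the true location of the prize voucher.
If it is in locker 1 (prior 1/3): the attendant opened locker 1, so this case is ruled out; weight (1/3)·0 = 0.
If it is in locker 2 (prior 1/3): only locker 1 is available, probability 1; weight (1/3)·1 = 1/3.
If it is in locker 3 (prior 1/3): locker 2 is available but not opened, probability 4/5; weight (1/3)·(4/5) = 4/15.
The weights sum to 3/5.
So P(the prize voucher in locker 3 | the attendant opened locker 1) = (4/15) / (3/5) = 4/9.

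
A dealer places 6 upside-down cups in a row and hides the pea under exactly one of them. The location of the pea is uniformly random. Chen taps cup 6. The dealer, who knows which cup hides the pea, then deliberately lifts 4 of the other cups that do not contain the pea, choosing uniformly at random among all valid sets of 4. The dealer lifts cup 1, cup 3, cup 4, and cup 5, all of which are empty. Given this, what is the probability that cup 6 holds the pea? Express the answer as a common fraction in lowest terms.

1/6

Consider each possible location of the pea in turn.
If it is under any of cups 1, 3, 4, and 5 (prior 1/6 each): that cup was opened and seen not to hold the prize — ruled out; weight (1/6)·0 = 0 each.
If it is under cup 2 (prior 1/6): the dealer has no choice, probability 1; weight (1/6)·1 = 1/6.
If it is under cup 6 (prior 1/6): the dealer has 5 equally likely choices, so probability 1/5; weight (1/6)·(1/5) = 1/30.
The weights sum to 1/5.
So P(the pea under cup 6 | the dealer opened cup 1, cup 3, cup 4, and cup 5) = (1/30) / (1/5) = 1/6.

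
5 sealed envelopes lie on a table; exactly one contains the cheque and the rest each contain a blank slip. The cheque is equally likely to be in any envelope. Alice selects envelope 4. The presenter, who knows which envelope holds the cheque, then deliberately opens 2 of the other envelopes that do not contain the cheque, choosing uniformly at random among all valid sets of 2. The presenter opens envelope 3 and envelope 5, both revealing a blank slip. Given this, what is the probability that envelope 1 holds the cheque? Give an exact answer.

Condition on the true location of the cheque.
If it is in either of envelopes 1 and 2 (prior 1/5 each): the presenter has 3 equally likely choices, so probability 1/3; weight (1/5)·(1/3) = 1/15 each.
If it is in either of envelopes 3 and 5 (prior 1/5 each): that envelope was opened and seen not to hold the prize — ruled out; weight (1/5)·0 = 0 each.
If it is in envelope 4 (prior 1/5): the presenter has 6 equally likely choices, so probability 1/6; weight (1/5)·(1/6) = 1/30.
The weights sum to 1/6.
So P(the cheque in envelope 1 | the presenter opened envelope 3 and envelope 5) = (1/15) / (1/6) = 2/5.

2/5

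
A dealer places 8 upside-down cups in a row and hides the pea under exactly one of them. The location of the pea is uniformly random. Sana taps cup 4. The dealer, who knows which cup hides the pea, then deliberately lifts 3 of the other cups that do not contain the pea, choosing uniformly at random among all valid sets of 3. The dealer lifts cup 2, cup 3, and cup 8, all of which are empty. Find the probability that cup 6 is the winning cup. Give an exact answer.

Consider each possible location of the pea in turn.
If it is under any of cups 1, 5, 6, and 7 (prior 1/8 each): the dealer has 20 equally likely choices, so probability 1/20; weight (1/8)·(1/20) = 1/160 each.
If it is under any of cups 2, 3, and 8 (prior 1/8 each): that cup was opened and seen not to hold the prize — ruled out; weight (1/8)·0 = 0 each.
If it is under cup 4 (prior 1/8): the dealer has 35 equally likely choices, so probability 1/35; weight (1/8)·(1/35) = 1/280.
The weights sum to 1/35.
So P(the pea under cup 6 | the dealer opened cup 2, cup 3, and cup 8) = (1/160) / (1/35) = 7/32.

7/32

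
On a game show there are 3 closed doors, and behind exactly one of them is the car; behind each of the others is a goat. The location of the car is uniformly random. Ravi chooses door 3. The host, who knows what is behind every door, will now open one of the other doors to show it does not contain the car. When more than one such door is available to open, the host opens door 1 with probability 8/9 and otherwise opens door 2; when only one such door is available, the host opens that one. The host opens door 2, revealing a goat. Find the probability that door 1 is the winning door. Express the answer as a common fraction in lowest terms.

Apply Bayes' rule, conditioning on where the car actually is.
If it is behind door 1 (prior 1/3): only door 2 is available, probability 1; weight (1/3)·1 = 1/3.
If it is behind door 2 (prior 1/3): the host opened door 2, so this case is ruled out; weight (1/3)·0 = 0.
If it is behind door 3 (prior 1/3): door 1 is available but not opened, probability 1/9; weight (1/3)·(1/9) = 1/27.
The weights sum to 10/27.
So P(the car behind door 1 | the host opened door 2) = (1/3) / (10/27) = 9/10.

9/10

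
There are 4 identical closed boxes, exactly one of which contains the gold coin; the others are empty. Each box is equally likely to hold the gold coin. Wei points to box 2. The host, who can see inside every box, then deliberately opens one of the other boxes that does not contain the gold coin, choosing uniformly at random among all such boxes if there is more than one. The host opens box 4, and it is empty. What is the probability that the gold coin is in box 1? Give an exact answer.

3/8

Consider each possible location of the gold coin in turn.
If it is in either of boxes 1 and 3 (prior 1/4 each): the host has 2 equally likely choices, so probability 1/2; weight (1/4)·(1/2) = 1/8 each.
If it is in box 2 (prior 1/4): the host has 3 equally likely choices, so probability 1/3; weight (1/4)·(1/3) = 1/12.
If it is in box 4 (prior 1/4): the host opened box 4, so this case is ruled out; weight (1/4)·0 = 0.
The weights sum to 1/3.
So P(the gold coin in box 1 | the host opened box 4) = (1/8) / (1/3) = 3/8.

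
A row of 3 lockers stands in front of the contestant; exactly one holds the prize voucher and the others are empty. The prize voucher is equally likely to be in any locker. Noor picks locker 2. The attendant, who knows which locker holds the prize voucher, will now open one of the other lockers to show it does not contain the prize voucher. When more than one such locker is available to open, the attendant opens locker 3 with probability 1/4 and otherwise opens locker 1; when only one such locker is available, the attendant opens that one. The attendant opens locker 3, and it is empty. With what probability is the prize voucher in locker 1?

4/5

Condition on the true location of the prize voucher.
If it is in locker 1 (prior 1/3): only locker 3 is available, probability 1; weight (1/3)·1 = 1/3.
If it is in locker 2 (prior 1/3): locker 3 is available, opened with probability 1/4; weight (1/3)·(1/4) = 1/12.
If it is in locker 3 (prior 1/3): the attendant opened locker 3, so this case is ruled out; weight (1/3)·0 = 0.
The weights sum to 5/12.
So P(the prize voucher in locker 1 | the attendant opened locker 3) = (1/3) / (5/12) = 4/5.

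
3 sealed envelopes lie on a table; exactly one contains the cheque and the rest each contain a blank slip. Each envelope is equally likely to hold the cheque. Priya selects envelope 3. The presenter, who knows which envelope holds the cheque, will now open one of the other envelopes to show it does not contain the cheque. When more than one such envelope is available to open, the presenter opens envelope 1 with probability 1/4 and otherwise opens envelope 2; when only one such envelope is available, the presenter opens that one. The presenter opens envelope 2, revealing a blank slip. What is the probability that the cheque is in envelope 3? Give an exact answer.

Apply Bayes' rule, conditioning on where the cheque actually is.
If it is in envelope 1 (prior 1/3): only envelope 2 is available, probability 1; weight (1/3)·1 = 1/3.
If it is in envelope 2 (prior 1/3): the presenter opened envelope 2, so this case is ruled out; weight (1/3)·0 = 0.
If it is in envelope 3 (prior 1/3): envelope 1 is available but not opened, probability 3/4; weight (1/3)·(3/4) = 1/4.
The weights sum to 7/12.
So P(the cheque in envelope 3 | the presenter opened envelope 2) = (1/4) / (7/12) = 3/7.

3/7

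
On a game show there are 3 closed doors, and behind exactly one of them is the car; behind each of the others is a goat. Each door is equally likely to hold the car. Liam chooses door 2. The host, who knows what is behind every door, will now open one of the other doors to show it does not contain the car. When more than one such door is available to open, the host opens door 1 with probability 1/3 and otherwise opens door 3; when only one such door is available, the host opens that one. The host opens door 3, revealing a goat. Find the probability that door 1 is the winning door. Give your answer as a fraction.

3/5

Apply Bayes' rule, conditioning on where the car actually is.
If it is behind door 1 (prior 1/3): only door 3 is available, probability 1; weight (1/3)·1 = 1/3.
If it is behind door 2 (prior 1/3): door 1 is available but not opened, probability 2/3; weight (1/3)·(2/3) = 2/9.
If it is behind door 3 (prior 1/3): the host opened door 3, so this case is ruled out; weight (1/3)·0 = 0.
The weights sum to 5/9.
So P(the car behind door 1 | the host opened door 3) = (1/3) / (5/9) = 3/5.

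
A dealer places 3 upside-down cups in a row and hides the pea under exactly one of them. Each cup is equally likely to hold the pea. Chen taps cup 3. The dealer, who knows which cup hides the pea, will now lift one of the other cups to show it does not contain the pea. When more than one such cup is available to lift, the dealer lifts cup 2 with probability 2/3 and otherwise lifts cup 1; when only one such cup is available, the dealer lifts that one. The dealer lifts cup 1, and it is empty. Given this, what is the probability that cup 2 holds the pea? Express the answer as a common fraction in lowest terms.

3/4

Condition on the true location of the pea.
If it is under cup 1 (prior 1/3): the dealer opened cup 1, so this case is ruled out; weight (1/3)·0 = 0.
If it is under cup 2 (prior 1/3): only cup 1 is available, probability 1; weight (1/3)·1 = 1/3.
If it is under cup 3 (prior 1/3): cup 2 is available but not opened, probability 1/3; weight (1/3)·(1/3) = 1/9.
The weights sum to 4/9.
So P(the pea under cup 2 | the dealer opened cup 1) = (1/3) / (4/9) = 3/4.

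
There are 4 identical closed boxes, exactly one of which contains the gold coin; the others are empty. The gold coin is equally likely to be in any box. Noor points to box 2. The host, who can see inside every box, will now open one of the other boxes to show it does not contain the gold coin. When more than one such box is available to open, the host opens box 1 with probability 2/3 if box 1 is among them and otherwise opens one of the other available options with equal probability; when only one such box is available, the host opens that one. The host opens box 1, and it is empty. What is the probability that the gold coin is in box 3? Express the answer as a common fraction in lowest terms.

Consider each possible location of the gold coin in turn.
If it is in box 1 (prior 1/4): the host opened box 1, so this case is ruled out; weight (1/4)·0 = 0.
If it is in any of boxes 2, 3, and 4 (prior 1/4 each): box 1 is available, opened with probability 2/3; weight (1/4)·(2/3) = 1/6 each.
The weights sum to 1/2.
So P(the gold coin in box 3 | the host opened box 1) = (1/6) / (1/2) = 1/3.

1/3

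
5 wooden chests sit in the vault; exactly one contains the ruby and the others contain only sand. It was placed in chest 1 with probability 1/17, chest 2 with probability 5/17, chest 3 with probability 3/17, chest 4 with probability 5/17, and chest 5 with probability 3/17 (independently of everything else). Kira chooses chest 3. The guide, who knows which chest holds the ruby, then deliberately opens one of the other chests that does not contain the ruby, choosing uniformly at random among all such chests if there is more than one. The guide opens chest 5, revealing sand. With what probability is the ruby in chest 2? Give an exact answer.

20/53

Condition on the true location of the ruby.
If it is in chest 1 (prior 1/17): the guide has 3 equally likely choices, so probability 1/3; weight (1/17)·(1/3) = 1/51.
If it is in either of chests 2 and 4 (prior 5/17 each): the guide has 3 equally likely choices, so probability 1/3; weight (5/17)·(1/3) = 5/51 each.
If it is in chest 3 (prior 3/17): the guide has 4 equally likely choices, so probability 1/4; weight (3/17)·(1/4) = 3/68.
If it is in chest 5 (prior 3/17): the guide opened chest 5, so this case is ruled out; weight (3/17)·0 = 0.
The weights sum to 53/204.
So P(the ruby in chest 2 | the guide opened chest 5) = (5/51) / (53/204) = 20/53.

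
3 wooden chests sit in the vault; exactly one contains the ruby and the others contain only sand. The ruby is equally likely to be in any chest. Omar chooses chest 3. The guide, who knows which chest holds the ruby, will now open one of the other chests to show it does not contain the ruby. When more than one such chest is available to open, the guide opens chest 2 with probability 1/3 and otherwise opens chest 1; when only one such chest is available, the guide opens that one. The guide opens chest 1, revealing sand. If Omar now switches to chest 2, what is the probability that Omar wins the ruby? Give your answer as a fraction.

Condition on the true location of the ruby.
If it is in chest 1 (prior 1/3): the guide opened chest 1, so this case is ruled out; weight (1/3)·0 = 0.
If it is in chest 2 (prior 1/3): only chest 1 is available, probability 1; weight (1/3)·1 = 1/3.
If it is in chest 3 (prior 1/3): chest 2 is available but not opened, probability 2/3; weight (1/3)·(2/3) = 2/9.
The weights sum to 5/9.
So P(the ruby in chest 2 | the guide opened chest 1) = (1/3) / (5/9) = 3/5.

3/5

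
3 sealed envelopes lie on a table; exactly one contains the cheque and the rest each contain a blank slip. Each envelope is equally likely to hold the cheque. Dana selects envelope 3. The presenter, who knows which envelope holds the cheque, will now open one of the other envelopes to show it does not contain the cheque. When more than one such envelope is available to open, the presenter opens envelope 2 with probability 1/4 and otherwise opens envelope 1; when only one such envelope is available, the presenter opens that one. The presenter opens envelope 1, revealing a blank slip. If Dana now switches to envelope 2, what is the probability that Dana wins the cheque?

Consider each possible location of the cheque in turn.
If it is in envelope 1 (prior 1/3): the presenter opened envelope 1, so this case is ruled out; weight (1/3)·0 = 0.
If it is in envelope 2 (prior 1/3): only envelope 1 is available, probability 1; weight (1/3)·1 = 1/3.
If it is in envelope 3 (prior 1/3): envelope 2 is available but not opened, probability 3/4; weight (1/3)·(3/4) = 1/4.
The weights sum to 7/12.
So P(the cheque in envelope 2 | the presenter opened envelope 1) = (1/3) / (7/12) = 4/7.

4/7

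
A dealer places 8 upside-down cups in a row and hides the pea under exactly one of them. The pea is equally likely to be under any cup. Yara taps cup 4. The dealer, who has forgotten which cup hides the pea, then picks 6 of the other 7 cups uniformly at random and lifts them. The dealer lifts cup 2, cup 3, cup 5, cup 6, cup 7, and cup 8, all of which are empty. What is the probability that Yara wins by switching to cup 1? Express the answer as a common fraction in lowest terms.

1/2

Condition on the true location of the pea.
If it is under either of cups 1 and 4 (prior 1/8 each): the dealer picks exactly this set with probability 1/7 regardless, and none is the prize; weight (1/8)·(1/7) = 1/56 each.
If it is under any of cups 2, 3, 5, 6, 7, and 8 (prior 1/8 each): that cup was opened and seen not to hold the prize — ruled out; weight (1/8)·0 = 0 each.
The weights sum to 1/28.
So P(the pea under cup 1 | the dealer opened cup 2, cup 3, cup 5, cup 6, cup 7, and cup 8) = (1/56) / (1/28) = 1/2.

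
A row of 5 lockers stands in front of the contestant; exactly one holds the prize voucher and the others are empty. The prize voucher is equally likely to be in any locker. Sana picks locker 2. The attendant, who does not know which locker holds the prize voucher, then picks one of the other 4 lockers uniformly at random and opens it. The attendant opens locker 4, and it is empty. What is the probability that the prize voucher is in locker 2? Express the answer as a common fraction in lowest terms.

1/4

Consider each possible location of the prize voucher in turn.
If it is in any of lockers 1, 2, 3, and 5 (prior 1/5 each): the attendant picks locker 4 with probability 1/4 regardless, and it is not the prize; weight (1/5)·(1/4) = 1/20 each.
If it is in locker 4 (prior 1/5): the attendant opened locker 4, so this case is ruled out; weight (1/5)·0 = 0.
The weights sum to 1/5.
So P(the prize voucher in locker 2 | the attendant opened locker 4) = (1/20) / (1/5) = 1/4.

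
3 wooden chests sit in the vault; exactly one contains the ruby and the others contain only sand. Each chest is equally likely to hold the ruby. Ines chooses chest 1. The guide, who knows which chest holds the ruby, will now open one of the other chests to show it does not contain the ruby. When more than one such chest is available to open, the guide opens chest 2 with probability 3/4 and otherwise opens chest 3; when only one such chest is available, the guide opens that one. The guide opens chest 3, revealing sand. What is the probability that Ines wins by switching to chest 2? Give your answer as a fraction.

4/5

Apply Bayes' rule, conditioning on where the ruby actually is.
If it is in chest 1 (prior 1/3): chest 2 is available but not opened, probability 1/4; weight (1/3)·(1/4) = 1/12.
If it is in chest 2 (prior 1/3): only chest 3 is available, probability 1; weight (1/3)·1 = 1/3.
If it is in chest 3 (prior 1/3): the guide opened chest 3, so this case is ruled out; weight (1/3)·0 = 0.
The weights sum to 5/12.
So P(the ruby in chest 2 | the guide opened chest 3) = (1/3) / (5/12) = 4/5.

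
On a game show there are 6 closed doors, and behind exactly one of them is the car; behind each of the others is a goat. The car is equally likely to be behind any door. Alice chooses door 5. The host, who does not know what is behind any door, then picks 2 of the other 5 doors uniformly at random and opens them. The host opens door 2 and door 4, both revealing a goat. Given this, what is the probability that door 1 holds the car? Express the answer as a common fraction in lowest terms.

1/4

Because the host chose which doors to open without knowing where the car is, the choice is independent of the prize location. Learning that none of the 2 opened doors holds the car simply rules out those 2 locations and leaves the remaining 4 doors still equally likely by symmetry.
So P(the car behind door 1) = 1/4.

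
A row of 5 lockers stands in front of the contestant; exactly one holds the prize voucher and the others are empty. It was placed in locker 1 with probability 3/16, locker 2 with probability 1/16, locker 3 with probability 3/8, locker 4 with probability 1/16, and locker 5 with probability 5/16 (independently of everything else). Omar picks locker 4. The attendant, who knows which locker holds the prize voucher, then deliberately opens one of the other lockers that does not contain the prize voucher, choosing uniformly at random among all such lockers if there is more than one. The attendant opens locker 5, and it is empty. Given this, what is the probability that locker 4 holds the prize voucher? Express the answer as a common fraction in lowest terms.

3/43

Condition on the true location of the prize voucher.
If it is in locker 1 (prior 3/16): the attendant has 3 equally likely choices, so probability 1/3; weight (3/16)·(1/3) = 1/16.
If it is in locker 2 (prior 1/16): the attendant has 3 equally likely choices, so probability 1/3; weight (1/16)·(1/3) = 1/48.
If it is in locker 3 (prior 3/8): the attendant has 3 equally likely choices, so probability 1/3; weight (3/8)·(1/3) = 1/8.
If it is in locker 4 (prior 1/16): the attendant has 4 equally likely choices, so probability 1/4; weight (1/16)·(1/4) = 1/64.
If it is in locker 5 (prior 5/16): the attendant opened locker 5, so this case is ruled out; weight (5/16)·0 = 0.
The weights sum to 43/192.
So P(the prize voucher in locker 4 | the attendant opened locker 5) = (1/64) / (43/192) = 3/43.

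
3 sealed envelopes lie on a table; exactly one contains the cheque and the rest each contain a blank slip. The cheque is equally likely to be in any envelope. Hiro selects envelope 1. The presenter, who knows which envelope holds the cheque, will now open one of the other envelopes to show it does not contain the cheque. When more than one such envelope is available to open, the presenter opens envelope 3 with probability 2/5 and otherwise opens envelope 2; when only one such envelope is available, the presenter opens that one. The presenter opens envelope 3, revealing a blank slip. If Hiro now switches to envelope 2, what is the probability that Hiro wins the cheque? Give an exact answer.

5/7

Condition on the true location of the cheque.
If it is in envelope 1 (prior 1/3): envelope 3 is available, opened with probability 2/5; weight (1/3)·(2/5) = 2/15.
If it is in envelope 2 (prior 1/3): only envelope 3 is available, probability 1; weight (1/3)·1 = 1/3.
If it is in envelope 3 (prior 1/3): the presenter opened envelope 3, so this case is ruled out; weight (1/3)·0 = 0.
The weights sum to 7/15.
So P(the cheque in envelope 2 | the presenter opened envelope 3) = (1/3) / (7/15) = 5/7.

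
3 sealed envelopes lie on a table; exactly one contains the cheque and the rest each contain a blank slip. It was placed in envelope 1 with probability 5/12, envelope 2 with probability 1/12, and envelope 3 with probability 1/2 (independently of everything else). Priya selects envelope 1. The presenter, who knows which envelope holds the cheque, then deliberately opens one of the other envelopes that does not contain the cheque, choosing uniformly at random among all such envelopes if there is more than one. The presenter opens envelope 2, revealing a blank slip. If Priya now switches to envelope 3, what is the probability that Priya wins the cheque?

12/17

Condition on the true location of the cheque.
If it is in envelope 1 (prior 5/12): the presenter has 2 equally likely choices, so probability 1/2; weight (5/12)·(1/2) = 5/24.
If it is in envelope 2 (prior 1/12): the presenter opened envelope 2, so this case is ruled out; weight (1/12)·0 = 0.
If it is in envelope 3 (prior 1/2): the presenter has no choice, probability 1; weight (1/2)·1 = 1/2.
The weights sum to 17/24.
So P(the cheque in envelope 3 | the presenter opened envelope 2) = (1/2) / (17/24) = 12/17.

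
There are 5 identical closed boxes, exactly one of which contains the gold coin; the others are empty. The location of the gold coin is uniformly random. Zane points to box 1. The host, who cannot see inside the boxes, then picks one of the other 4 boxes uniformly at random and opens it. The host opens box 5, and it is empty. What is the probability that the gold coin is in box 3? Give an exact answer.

1/4

Because the host chose which box to open without knowing where the gold coin is, the choice is independent of the prize location. Learning that box 5 does not hold the gold coin simply rules out that one location and leaves the remaining 4 boxes still equally likely by symmetry.
So P(the gold coin in box 3) = 1/4.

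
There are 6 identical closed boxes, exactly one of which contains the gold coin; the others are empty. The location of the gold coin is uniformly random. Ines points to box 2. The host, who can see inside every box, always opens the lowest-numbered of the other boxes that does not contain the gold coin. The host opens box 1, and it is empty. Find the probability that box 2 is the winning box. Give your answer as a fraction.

Consider each possible location of the gold coin in turn.
If it is in box 1 (prior 1/6): the host opened box 1, so this case is ruled out; weight (1/6)·0 = 0.
If it is in any of boxes 2, 3, 4, 5, and 6 (prior 1/6 each): box 1 is the lowest-numbered option available, probability 1; weight (1/6)·1 = 1/6 each.
The weights sum to 5/6.
So P(the gold coin in box 2 | the host opened box 1) = (1/6) / (5/6) = 1/5.

1/5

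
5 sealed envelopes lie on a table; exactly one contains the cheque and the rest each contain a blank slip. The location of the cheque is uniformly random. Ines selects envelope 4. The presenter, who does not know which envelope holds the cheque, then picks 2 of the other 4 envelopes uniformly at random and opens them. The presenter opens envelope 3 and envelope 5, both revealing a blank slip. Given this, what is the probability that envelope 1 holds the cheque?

1/3

Because the presenter chose which envelopes to open without knowing where the cheque is, the choice is independent of the prize location. Learning that none of the 2 opened envelopes holds the cheque simply rules out those 2 locations and leaves the remaining 3 envelopes still equally likely by symmetry.
So P(the cheque in envelope 1) = 1/3.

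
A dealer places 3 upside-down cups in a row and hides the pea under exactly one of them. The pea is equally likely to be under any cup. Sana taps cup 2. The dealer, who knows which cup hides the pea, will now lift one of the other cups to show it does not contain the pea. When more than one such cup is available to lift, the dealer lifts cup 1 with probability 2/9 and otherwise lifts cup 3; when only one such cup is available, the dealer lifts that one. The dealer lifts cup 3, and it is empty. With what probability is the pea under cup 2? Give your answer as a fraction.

7/16

Apply Bayes' rule, conditioning on where the pea actually is.
If it is under cup 1 (prior 1/3): only cup 3 is available, probability 1; weight (1/3)·1 = 1/3.
If it is under cup 2 (prior 1/3): cup 1 is available but not opened, probability 7/9; weight (1/3)·(7/9) = 7/27.
If it is under cup 3 (prior 1/3): the dealer opened cup 3, so this case is ruled out; weight (1/3)·0 = 0.
The weights sum to 16/27.
So P(the pea under cup 2 | the dealer opened cup 3) = (7/27) / (16/27) = 7/16.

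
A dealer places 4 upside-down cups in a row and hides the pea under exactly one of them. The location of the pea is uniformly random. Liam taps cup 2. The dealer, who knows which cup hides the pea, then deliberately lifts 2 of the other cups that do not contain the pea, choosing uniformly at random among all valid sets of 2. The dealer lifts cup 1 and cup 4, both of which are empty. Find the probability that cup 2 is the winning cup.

1/4

Condition on the true location of the pea.
If it is under either of cups 1 and 4 (prior 1/4 each): that cup was opened and seen not to hold the prize — ruled out; weight (1/4)·0 = 0 each.
If it is under cup 2 (prior 1/4): the dealer has 3 equally likely choices, so probability 1/3; weight (1/4)·(1/3) = 1/12.
If it is under cup 3 (prior 1/4): the dealer has no choice, probability 1; weight (1/4)·1 = 1/4.
The weights sum to 1/3.
So P(the pea under cup 2 | the dealer opened cup 1 and cup 4) = (1/12) / (1/3) = 1/4.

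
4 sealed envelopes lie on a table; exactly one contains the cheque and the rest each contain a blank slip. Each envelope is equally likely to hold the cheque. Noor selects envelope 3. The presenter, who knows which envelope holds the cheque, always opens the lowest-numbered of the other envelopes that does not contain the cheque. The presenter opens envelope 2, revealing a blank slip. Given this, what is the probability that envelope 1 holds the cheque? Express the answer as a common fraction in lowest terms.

Condition on the true location of the cheque.
If it is in envelope 1 (prior 1/4): envelope 2 is the lowest-numbered option available, probability 1; weight (1/4)·1 = 1/4.
If it is in envelope 2 (prior 1/4): the presenter opened envelope 2, so this case is ruled out; weight (1/4)·0 = 0.
If it is in either of envelopes 3 and 4 (prior 1/4 each): the presenter would have opened envelope 1 instead, probability 0; weight (1/4)·0 = 0 each.
The weights sum to 1/4.
So P(the cheque in envelope 1 | the presenter opened envelope 2) = (1/4) / (1/4) = 1.

1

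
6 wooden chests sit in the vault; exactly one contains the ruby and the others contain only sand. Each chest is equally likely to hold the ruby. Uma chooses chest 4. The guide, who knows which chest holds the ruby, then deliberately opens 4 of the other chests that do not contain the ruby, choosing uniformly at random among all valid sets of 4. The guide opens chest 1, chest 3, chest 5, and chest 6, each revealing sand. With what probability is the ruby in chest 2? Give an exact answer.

Consider each possible location of the ruby in turn.
If it is in any of chests 1, 3, 5, and 6 (prior 1/6 each): that chest was opened and seen not to hold the prize — ruled out; weight (1/6)·0 = 0 each.
If it is in chest 2 (prior 1/6): the guide has no choice, probability 1; weight (1/6)·1 = 1/6.
If it is in chest 4 (prior 1/6): the guide has 5 equally likely choices, so probability 1/5; weight (1/6)·(1/5) = 1/30.
The weights sum to 1/5.
So P(the ruby in chest 2 | the guide opened chest 1, chest 3, chest 5, and chest 6) = (1/6) / (1/5) = 5/6.

5/6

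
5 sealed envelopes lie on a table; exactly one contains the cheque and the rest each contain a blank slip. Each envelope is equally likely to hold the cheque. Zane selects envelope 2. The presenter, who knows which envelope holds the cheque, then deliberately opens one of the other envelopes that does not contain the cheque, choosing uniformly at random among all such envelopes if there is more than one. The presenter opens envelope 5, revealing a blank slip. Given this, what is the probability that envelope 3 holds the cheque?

Apply Bayes' rule, conditioning on where the cheque actually is.
If it is in any of envelopes 1, 3, and 4 (prior 1/5 each): the presenter has 3 equally likely choices, so probability 1/3; weight (1/5)·(1/3) = 1/15 each.
If it is in envelope 2 (prior 1/5): the presenter has 4 equally likely choices, so probability 1/4; weight (1/5)·(1/4) = 1/20.
If it is in envelope 5 (prior 1/5): the presenter opened envelope 5, so this case is ruled out; weight (1/5)·0 = 0.
The weights sum to 1/4.
So P(the cheque in envelope 3 | the presenter opened envelope 5) = (1/15) / (1/4) = 4/15.

4/15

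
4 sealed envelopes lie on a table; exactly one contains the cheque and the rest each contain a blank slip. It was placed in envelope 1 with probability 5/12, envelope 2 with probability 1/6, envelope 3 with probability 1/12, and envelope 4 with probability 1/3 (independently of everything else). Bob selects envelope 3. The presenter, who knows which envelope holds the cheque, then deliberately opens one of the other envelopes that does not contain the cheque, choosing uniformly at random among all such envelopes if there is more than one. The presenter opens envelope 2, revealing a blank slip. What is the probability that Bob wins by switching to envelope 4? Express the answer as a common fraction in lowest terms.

Apply Bayes' rule, conditioning on where the cheque actually is.
If it is in envelope 1 (prior 5/12): the presenter has 2 equally likely choices, so probability 1/2; weight (5/12)·(1/2) = 5/24.
If it is in envelope 2 (prior 1/6): the presenter opened envelope 2, so this case is ruled out; weight (1/6)·0 = 0.
If it is in envelope 3 (prior 1/12): the presenter has 3 equally likely choices, so probability 1/3; weight (1/12)·(1/3) = 1/36.
If it is in envelope 4 (prior 1/3): the presenter has 2 equally likely choices, so probability 1/2; weight (1/3)·(1/2) = 1/6.
The weights sum to 29/72.
So P(the cheque in envelope 4 | the presenter opened envelope 2) = (1/6) / (29/72) = 12/29.

12/29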